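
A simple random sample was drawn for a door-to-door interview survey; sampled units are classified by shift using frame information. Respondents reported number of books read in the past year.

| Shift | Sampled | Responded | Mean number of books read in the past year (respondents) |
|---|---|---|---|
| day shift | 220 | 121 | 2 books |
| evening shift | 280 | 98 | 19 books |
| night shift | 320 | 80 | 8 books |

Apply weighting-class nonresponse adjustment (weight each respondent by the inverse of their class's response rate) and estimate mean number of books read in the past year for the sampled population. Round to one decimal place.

10.1

Class response rates: day shift 121/220 = 55%, evening shift 98/280 = 35%, night shift 80/320 = 25%.
Weighting each respondent by the inverse class response rate inflates each class back to its sampled size, so the class weight is n_sampled:
  day shift: 220 × 2 = 440
  evening shift: 280 × 19 = 5320
  night shift: 320 × 8 = 2560
Adjusted estimate = 8320 / 820 = 10.1463 → 10.1.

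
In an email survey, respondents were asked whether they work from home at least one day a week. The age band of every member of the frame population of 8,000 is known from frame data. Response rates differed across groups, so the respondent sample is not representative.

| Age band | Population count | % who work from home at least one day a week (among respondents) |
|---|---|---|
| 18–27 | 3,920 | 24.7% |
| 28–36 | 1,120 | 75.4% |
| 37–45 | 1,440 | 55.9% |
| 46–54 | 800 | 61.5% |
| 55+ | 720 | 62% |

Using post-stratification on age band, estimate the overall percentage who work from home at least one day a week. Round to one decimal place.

44.5%

Weight each group's respondent value by its population share:
  18–27: (3,920/8,000) × 24.7 = 12.103
  28–36: (1,120/8,000) × 75.4 = 10.556
  37–45: (1,440/8,000) × 55.9 = 10.062
  46–54: (800/8,000) × 61.5 = 6.15
  55+: (720/8,000) × 62 = 5.58
Post-stratified estimate = 44.451 → 44.5%.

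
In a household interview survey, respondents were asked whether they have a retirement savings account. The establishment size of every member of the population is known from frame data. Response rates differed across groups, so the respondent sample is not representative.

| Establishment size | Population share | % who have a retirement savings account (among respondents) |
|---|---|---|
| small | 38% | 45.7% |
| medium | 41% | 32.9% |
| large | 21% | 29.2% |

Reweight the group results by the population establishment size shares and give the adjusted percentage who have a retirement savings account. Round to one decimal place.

37.0%

Each cell contributes population-share × respondent value:
  small: 0.38 × 45.7 = 17.366
  medium: 0.41 × 32.9 = 13.489
  large: 0.21 × 29.2 = 6.132
Post-stratified estimate = 36.987 → 37.0%.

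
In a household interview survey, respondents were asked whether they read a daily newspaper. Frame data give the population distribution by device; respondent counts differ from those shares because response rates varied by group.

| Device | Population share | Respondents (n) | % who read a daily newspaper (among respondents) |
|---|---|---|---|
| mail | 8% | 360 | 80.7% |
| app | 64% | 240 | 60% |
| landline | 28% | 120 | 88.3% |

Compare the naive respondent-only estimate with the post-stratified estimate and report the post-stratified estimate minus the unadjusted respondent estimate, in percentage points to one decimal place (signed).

-5.5 percentage points

Naive respondent-only estimate (weights = respondent counts):
  (360/720)×80.7 + (240/720)×60 + (120/720)×88.3 = 75.0667%
Reweighting by population device shares:
  0.08×80.7 + 0.64×60 + 0.28×88.3 = 69.58%
Difference = 69.58 − 75.0667 = -5.4867 pp.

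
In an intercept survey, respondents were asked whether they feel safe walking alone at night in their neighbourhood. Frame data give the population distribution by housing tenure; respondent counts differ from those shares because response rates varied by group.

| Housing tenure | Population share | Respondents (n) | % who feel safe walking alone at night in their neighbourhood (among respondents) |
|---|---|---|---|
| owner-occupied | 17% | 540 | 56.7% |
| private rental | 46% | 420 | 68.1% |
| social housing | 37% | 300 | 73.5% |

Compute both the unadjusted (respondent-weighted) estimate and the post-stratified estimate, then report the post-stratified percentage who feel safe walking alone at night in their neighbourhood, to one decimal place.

68.2%

Naive respondent-only estimate (weights = respondent counts):
  (540/1260)×56.7 + (420/1260)×68.1 + (300/1260)×73.5 = 64.5%
Post-stratifying to population shares instead:
  0.17×56.7 + 0.46×68.1 + 0.37×73.5 = 68.16%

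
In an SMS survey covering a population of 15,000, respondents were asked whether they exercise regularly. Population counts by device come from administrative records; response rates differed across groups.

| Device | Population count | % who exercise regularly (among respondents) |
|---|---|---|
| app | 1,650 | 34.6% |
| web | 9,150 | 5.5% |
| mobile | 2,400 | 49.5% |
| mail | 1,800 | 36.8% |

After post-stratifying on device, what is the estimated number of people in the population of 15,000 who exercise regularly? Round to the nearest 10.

Apply each group's respondent rate to its population count:
  app: 1,650 × 34.6% = 570.9
  web: 9,150 × 5.5% = 503.25
  mobile: 2,400 × 49.5% = 1188
  mail: 1,800 × 36.8% = 662.4
Estimated total = 2924.55 → 2,920.

2,920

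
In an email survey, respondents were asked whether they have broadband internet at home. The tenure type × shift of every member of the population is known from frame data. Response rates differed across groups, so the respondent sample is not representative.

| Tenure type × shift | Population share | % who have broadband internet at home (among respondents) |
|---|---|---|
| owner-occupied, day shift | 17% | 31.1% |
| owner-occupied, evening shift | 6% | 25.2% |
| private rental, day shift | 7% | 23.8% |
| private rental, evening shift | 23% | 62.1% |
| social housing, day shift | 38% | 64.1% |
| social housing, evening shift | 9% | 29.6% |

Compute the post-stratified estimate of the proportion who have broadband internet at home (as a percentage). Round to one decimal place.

Each cell contributes population-share × respondent value:
  owner-occupied, day shift: 0.17 × 31.1 = 5.287
  owner-occupied, evening shift: 0.06 × 25.2 = 1.512
  private rental, day shift: 0.07 × 23.8 = 1.666
  private rental, evening shift: 0.23 × 62.1 = 14.283
  social housing, day shift: 0.38 × 64.1 = 24.358
  social housing, evening shift: 0.09 × 29.6 = 2.664
Post-stratified estimate = 49.77 → 49.8%.

49.8%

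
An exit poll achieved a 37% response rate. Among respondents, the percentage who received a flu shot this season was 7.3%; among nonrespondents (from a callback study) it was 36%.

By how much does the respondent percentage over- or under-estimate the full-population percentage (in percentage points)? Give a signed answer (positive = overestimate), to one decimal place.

Nonresponse fraction = 1 − 0.37 = 0.63.
Bias = (nonresponse fraction) × (respondent percentage − nonrespondent percentage)
     = 0.63 × (7.3 − 36) = 0.63 × -28.7 = -18.081.

-18.1 percentage points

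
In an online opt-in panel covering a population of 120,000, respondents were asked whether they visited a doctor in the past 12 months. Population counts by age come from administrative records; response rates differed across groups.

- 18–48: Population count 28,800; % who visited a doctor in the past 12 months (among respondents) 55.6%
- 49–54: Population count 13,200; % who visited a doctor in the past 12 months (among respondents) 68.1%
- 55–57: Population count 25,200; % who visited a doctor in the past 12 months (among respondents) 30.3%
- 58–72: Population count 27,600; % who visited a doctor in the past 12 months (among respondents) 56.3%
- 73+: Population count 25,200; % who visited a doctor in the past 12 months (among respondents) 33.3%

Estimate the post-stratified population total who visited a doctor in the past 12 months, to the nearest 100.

Apply each group's respondent rate to its population count:
  18–48: 28,800 × 55.6% = 16012.8
  49–54: 13,200 × 68.1% = 8989.2
  55–57: 25,200 × 30.3% = 7635.6
  58–72: 27,600 × 56.3% = 15538.8
  73+: 25,200 × 33.3% = 8391.6
Estimated total = 56,568 → 56,600.

56,600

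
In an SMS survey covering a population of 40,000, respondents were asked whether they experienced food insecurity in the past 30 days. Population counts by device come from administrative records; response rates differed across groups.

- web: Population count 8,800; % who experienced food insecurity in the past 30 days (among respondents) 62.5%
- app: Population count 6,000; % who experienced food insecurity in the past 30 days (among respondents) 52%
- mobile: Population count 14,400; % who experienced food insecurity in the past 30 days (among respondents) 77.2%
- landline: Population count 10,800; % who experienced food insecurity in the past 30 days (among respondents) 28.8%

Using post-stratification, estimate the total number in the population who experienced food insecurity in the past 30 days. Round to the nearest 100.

22,800

Each cell contributes its population count × the respondent rate:
  web: 8,800 × 62.5% = 5500
  app: 6,000 × 52% = 3120
  mobile: 14,400 × 77.2% = 11116.8
  landline: 10,800 × 28.8% = 3110.4
Estimated total = 22847.2 → 22,800.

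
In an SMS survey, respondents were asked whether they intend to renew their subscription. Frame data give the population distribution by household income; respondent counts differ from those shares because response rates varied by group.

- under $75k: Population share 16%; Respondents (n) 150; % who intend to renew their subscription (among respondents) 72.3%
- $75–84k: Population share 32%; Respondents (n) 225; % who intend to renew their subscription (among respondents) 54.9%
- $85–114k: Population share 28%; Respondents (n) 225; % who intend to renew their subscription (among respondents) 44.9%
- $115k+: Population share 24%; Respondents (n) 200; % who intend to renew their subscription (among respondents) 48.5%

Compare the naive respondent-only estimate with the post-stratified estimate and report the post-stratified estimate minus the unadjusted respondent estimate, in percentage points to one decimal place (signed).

-0.4 percentage points

Unadjusted (pooled respondent) estimate weights by respondent counts:
  (150/800)×72.3 + (225/800)×54.9 + (225/800)×44.9 + (200/800)×48.5 = 53.75%
Post-stratifying to population shares instead:
  0.16×72.3 + 0.32×54.9 + 0.28×44.9 + 0.24×48.5 = 53.348%
Difference = 53.348 − 53.75 = -0.402 pp.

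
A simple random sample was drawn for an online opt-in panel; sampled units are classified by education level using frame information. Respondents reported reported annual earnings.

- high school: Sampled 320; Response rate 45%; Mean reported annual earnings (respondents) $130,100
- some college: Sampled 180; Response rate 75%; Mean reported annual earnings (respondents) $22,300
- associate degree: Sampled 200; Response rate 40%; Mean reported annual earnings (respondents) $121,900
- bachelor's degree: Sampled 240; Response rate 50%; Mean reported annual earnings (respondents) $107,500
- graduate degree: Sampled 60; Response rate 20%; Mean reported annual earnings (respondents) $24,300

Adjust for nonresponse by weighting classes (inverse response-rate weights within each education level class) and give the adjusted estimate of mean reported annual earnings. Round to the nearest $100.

Each respondent's weight = sampled/responded in their class; summing within a class gives n_sampled, so:
  high school: 320 × 130,100 = 41,632,000
  some college: 180 × 22,300 = 4,014,000
  associate degree: 200 × 121,900 = 24,380,000
  bachelor's degree: 240 × 107,500 = 25,800,000
  graduate degree: 60 × 24,300 = 1,458,000
Adjusted estimate = 97,284,000 / 1,000 = 97,284 → $97,300.

$97,300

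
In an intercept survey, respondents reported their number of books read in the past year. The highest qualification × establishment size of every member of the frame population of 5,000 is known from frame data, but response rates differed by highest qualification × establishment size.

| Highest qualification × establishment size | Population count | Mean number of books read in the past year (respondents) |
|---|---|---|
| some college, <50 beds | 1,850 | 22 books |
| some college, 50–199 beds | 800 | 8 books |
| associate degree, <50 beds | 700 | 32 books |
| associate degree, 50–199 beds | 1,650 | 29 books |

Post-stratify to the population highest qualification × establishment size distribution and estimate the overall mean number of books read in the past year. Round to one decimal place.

23.5

Reweight to the known highest qualification × establishment size distribution:
  some college, <50 beds: (1,850/5,000) × 22 = 8.14
  some college, 50–199 beds: (800/5,000) × 8 = 1.28
  associate degree, <50 beds: (700/5,000) × 32 = 4.48
  associate degree, 50–199 beds: (1,650/5,000) × 29 = 9.57
Post-stratified estimate = 23.47 → 23.5.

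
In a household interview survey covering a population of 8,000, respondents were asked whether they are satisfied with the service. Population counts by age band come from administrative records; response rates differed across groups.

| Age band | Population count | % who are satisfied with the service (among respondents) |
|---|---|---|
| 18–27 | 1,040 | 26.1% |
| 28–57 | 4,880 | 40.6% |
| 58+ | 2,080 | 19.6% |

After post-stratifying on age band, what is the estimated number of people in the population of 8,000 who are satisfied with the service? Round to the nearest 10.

2,660

Apply each group's respondent rate to its population count:
  18–27: 1,040 × 26.1% = 271.44
  28–57: 4,880 × 40.6% = 1981.28
  58+: 2,080 × 19.6% = 407.68
Estimated total = 2660.4 → 2,660.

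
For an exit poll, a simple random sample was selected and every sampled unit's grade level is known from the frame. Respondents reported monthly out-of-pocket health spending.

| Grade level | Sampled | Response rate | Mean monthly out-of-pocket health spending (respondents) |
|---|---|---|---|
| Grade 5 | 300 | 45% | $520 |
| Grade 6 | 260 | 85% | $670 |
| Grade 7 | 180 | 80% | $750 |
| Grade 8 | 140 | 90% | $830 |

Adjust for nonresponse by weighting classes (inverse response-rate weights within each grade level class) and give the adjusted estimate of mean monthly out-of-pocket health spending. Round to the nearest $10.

Inverse-response-rate weighting restores each class to its sampled count, so class totals weight by n_sampled:
  Grade 5: 300 × 520 = 156,000
  Grade 6: 260 × 670 = 174,200
  Grade 7: 180 × 750 = 135,000
  Grade 8: 140 × 830 = 116,200
Adjusted estimate = 581,400 / 880 = 660.682 → $660.

$660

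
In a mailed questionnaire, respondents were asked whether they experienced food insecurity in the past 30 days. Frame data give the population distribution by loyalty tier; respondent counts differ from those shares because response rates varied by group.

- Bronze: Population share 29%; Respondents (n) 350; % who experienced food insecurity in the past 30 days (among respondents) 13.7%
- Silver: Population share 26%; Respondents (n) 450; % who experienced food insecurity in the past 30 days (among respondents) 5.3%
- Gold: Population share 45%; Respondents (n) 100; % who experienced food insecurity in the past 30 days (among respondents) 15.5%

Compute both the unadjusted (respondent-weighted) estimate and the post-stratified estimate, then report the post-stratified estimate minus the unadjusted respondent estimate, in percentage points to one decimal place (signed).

+2.6 percentage points

Without adjustment, the pooled respondent share is:
  (350/900)×13.7 + (450/900)×5.3 + (100/900)×15.5 = 9.7%
Reweighting by population loyalty tier shares:
  0.29×13.7 + 0.26×5.3 + 0.45×15.5 = 12.326%
Difference = 12.326 − 9.7 = 2.626 pp.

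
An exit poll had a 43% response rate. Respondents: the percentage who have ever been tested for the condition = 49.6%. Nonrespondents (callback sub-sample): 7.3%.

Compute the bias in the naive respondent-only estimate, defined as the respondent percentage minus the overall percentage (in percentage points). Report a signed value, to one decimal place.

+24.1 percentage points

Nonresponse fraction = 1 − 0.43 = 0.57.
Bias = (nonresponse fraction) × (respondent percentage − nonrespondent percentage)
     = 0.57 × (49.6 − 7.3) = 0.57 × 42.3 = 24.111.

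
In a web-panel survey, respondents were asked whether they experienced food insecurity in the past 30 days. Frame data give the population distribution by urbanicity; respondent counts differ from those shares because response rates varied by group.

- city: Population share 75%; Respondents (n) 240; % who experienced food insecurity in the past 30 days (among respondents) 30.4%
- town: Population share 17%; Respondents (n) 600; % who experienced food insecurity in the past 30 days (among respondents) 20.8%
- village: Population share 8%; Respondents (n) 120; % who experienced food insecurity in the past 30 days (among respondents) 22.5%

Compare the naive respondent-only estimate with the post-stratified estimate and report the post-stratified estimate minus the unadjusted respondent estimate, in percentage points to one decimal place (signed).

+4.7 percentage points

Naive respondent-only estimate (weights = respondent counts):
  (240/960)×30.4 + (600/960)×20.8 + (120/960)×22.5 = 23.4125%
Post-stratified estimate weights by population shares:
  0.75×30.4 + 0.17×20.8 + 0.08×22.5 = 28.136%
Difference = 28.136 − 23.4125 = 4.7235 pp.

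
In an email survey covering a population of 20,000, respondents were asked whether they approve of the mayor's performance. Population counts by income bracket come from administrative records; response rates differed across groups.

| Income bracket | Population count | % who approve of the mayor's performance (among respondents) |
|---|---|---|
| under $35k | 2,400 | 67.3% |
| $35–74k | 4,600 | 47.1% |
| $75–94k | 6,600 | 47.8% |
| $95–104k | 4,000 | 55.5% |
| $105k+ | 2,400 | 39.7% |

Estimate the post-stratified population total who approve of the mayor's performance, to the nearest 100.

Estimated count per cell = population count × respondent percentage:
  under $35k: 2,400 × 67.3% = 1615.2
  $35–74k: 4,600 × 47.1% = 2166.6
  $75–94k: 6,600 × 47.8% = 3154.8
  $95–104k: 4,000 × 55.5% = 2220
  $105k+: 2,400 × 39.7% = 952.8
Estimated total = 10109.4 → 10,100.

10,100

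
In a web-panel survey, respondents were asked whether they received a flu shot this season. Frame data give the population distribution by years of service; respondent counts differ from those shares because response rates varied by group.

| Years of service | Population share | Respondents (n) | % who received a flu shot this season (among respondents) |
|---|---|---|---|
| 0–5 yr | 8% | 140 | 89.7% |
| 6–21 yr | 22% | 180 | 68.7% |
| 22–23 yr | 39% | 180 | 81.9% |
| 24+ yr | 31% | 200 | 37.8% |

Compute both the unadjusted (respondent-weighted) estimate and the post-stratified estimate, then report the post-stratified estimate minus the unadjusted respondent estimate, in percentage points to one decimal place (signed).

-1.5 percentage points

Unadjusted (pooled respondent) estimate weights by respondent counts:
  (140/700)×89.7 + (180/700)×68.7 + (180/700)×81.9 + (200/700)×37.8 = 67.4657%
Post-stratifying to population shares instead:
  0.08×89.7 + 0.22×68.7 + 0.39×81.9 + 0.31×37.8 = 65.949%
Difference = 65.949 − 67.4657 = -1.5167 pp.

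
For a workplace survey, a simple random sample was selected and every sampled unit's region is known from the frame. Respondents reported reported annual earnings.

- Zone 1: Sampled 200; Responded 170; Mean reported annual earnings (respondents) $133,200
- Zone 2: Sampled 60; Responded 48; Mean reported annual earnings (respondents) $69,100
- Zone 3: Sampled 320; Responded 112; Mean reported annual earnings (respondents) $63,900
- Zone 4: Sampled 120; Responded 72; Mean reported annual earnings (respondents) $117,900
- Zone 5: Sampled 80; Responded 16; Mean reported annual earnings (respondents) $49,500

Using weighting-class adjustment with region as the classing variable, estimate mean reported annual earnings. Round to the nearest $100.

$88,900

Response rates by class: Zone 1 170/200 = 85%, Zone 2 48/60 = 80%, Zone 3 112/320 = 35%, Zone 4 72/120 = 60%, Zone 5 16/80 = 20%.
Inverse-response-rate weighting restores each class to its sampled count, so class totals weight by n_sampled:
  Zone 1: 200 × 133,200 = 26,640,000
  Zone 2: 60 × 69,100 = 4,146,000
  Zone 3: 320 × 63,900 = 20,448,000
  Zone 4: 120 × 117,900 = 14,148,000
  Zone 5: 80 × 49,500 = 3,960,000
Adjusted estimate = 69,342,000 / 780 = 88,900 → $88,900.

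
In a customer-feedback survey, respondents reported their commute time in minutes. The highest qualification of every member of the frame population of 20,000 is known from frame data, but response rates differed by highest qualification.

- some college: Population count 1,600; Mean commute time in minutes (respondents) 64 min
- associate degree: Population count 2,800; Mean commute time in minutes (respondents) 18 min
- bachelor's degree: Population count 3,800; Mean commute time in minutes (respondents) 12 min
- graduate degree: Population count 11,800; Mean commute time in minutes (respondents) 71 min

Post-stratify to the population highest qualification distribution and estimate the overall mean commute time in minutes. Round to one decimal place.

Reweight to the known highest qualification distribution:
  some college: (1,600/20,000) × 64 = 5.12
  associate degree: (2,800/20,000) × 18 = 2.52
  bachelor's degree: (3,800/20,000) × 12 = 2.28
  graduate degree: (11,800/20,000) × 71 = 41.89
Post-stratified estimate = 51.81 → 51.8.

51.8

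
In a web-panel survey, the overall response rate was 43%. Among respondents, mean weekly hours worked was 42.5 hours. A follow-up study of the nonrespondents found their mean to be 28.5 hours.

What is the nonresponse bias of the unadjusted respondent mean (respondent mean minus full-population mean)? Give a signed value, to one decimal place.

Nonresponse fraction = 1 − 0.43 = 0.57.
Bias = (nonresponse fraction) × (respondent mean − nonrespondent mean)
     = 0.57 × (42.5 − 28.5) = 0.57 × 14 = 7.98.

+8.0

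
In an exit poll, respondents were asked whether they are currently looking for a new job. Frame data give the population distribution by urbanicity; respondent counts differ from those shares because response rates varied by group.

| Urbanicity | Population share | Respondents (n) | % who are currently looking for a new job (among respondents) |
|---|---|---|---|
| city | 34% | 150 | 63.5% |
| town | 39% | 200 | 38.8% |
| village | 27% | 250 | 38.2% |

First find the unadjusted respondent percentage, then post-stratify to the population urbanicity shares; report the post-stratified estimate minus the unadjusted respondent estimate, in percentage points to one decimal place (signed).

Unadjusted (pooled respondent) estimate weights by respondent counts:
  (150/600)×63.5 + (200/600)×38.8 + (250/600)×38.2 = 44.725%
Post-stratifying to population shares instead:
  0.34×63.5 + 0.39×38.8 + 0.27×38.2 = 47.036%
Difference = 47.036 − 44.725 = 2.311 pp.

+2.3 percentage points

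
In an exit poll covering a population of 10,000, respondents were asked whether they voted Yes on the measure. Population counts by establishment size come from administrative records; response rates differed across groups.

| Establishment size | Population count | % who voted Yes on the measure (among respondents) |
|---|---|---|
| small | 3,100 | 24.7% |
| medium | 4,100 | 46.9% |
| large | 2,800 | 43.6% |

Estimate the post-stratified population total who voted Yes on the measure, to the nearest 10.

Apply each group's respondent rate to its population count:
  small: 3,100 × 24.7% = 765.7
  medium: 4,100 × 46.9% = 1922.9
  large: 2,800 × 43.6% = 1220.8
Estimated total = 3909.4 → 3,910.

3,910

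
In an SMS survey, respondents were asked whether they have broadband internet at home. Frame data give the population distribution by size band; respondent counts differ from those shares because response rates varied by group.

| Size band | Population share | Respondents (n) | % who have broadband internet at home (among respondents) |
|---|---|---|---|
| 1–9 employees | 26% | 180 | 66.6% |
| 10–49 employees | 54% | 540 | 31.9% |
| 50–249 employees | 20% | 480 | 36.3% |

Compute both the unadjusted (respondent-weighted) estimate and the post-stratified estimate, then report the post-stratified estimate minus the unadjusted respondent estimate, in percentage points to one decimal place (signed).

Naive respondent-only estimate (weights = respondent counts):
  (180/1200)×66.6 + (540/1200)×31.9 + (480/1200)×36.3 = 38.865%
Post-stratifying to population shares instead:
  0.26×66.6 + 0.54×31.9 + 0.2×36.3 = 41.802%
Difference = 41.802 − 38.865 = 2.937 pp.

+2.9 percentage points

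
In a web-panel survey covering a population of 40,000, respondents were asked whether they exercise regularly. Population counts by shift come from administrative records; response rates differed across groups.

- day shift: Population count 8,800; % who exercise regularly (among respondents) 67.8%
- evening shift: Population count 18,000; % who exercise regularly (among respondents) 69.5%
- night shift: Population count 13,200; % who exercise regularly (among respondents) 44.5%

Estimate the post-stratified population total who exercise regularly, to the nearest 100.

24,400

Each cell contributes its population count × the respondent rate:
  day shift: 8,800 × 67.8% = 5966.4
  evening shift: 18,000 × 69.5% = 12,510
  night shift: 13,200 × 44.5% = 5874
Estimated total = 24350.4 → 24,400.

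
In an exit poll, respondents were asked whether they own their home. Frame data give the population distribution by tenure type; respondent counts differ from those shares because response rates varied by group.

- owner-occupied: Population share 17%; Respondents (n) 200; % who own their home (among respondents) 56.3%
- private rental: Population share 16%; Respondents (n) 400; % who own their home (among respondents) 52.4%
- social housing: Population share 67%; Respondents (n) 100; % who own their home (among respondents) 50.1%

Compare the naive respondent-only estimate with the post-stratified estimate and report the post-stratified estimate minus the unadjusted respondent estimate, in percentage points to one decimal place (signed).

-1.7 percentage points

Unadjusted (pooled respondent) estimate weights by respondent counts:
  (200/700)×56.3 + (400/700)×52.4 + (100/700)×50.1 = 53.1857%
Reweighting by population tenure type shares:
  0.17×56.3 + 0.16×52.4 + 0.67×50.1 = 51.522%
Difference = 51.522 − 53.1857 = -1.6637 pp.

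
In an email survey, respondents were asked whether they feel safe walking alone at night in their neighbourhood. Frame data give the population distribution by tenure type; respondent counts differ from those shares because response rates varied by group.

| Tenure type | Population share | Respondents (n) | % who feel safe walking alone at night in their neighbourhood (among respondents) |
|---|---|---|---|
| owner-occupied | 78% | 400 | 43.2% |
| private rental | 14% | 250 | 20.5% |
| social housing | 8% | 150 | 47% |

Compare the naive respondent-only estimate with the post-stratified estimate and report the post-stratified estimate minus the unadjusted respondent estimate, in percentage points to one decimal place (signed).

+3.5 percentage points

Naive respondent-only estimate (weights = respondent counts):
  (400/800)×43.2 + (250/800)×20.5 + (150/800)×47 = 36.8188%
Reweighting by population tenure type shares:
  0.78×43.2 + 0.14×20.5 + 0.08×47 = 40.326%
Difference = 40.326 − 36.8188 = 3.5073 pp.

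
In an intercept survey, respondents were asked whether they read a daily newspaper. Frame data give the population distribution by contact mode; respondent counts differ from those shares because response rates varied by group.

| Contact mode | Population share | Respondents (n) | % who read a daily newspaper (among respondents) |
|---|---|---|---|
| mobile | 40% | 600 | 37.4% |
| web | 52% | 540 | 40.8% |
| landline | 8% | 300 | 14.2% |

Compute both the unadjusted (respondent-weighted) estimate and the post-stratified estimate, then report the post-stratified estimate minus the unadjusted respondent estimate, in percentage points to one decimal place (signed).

+3.5 percentage points

Unadjusted (pooled respondent) estimate weights by respondent counts:
  (600/1440)×37.4 + (540/1440)×40.8 + (300/1440)×14.2 = 33.8417%
Post-stratifying to population shares instead:
  0.4×37.4 + 0.52×40.8 + 0.08×14.2 = 37.312%
Difference = 37.312 − 33.8417 = 3.4703 pp.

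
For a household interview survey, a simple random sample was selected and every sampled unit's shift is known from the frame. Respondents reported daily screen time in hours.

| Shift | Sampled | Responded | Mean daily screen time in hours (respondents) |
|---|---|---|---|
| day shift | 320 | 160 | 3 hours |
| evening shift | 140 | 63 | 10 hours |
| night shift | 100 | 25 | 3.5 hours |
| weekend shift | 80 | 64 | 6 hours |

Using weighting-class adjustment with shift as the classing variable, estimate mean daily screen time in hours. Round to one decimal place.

5.0

Class response rates: day shift 160/320 = 50%, evening shift 63/140 = 45%, night shift 25/100 = 25%, weekend shift 64/80 = 80%.
Each respondent's weight = sampled/responded in their class; summing within a class gives n_sampled, so:
  day shift: 320 × 3 = 960
  evening shift: 140 × 10 = 1400
  night shift: 100 × 3.5 = 350
  weekend shift: 80 × 6 = 480
Adjusted estimate = 3190 / 640 = 4.98438 → 5.0.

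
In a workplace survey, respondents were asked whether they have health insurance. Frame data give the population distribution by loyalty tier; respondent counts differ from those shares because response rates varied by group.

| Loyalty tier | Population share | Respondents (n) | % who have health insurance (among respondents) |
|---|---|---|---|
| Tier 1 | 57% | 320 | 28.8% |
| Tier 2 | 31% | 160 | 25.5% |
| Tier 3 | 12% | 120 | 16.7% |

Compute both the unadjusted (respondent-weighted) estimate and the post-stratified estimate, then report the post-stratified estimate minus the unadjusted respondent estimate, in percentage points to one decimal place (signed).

+0.8 percentage points

Naive respondent-only estimate (weights = respondent counts):
  (320/600)×28.8 + (160/600)×25.5 + (120/600)×16.7 = 25.5%
Reweighting by population loyalty tier shares:
  0.57×28.8 + 0.31×25.5 + 0.12×16.7 = 26.325%
Difference = 26.325 − 25.5 = 0.825 pp.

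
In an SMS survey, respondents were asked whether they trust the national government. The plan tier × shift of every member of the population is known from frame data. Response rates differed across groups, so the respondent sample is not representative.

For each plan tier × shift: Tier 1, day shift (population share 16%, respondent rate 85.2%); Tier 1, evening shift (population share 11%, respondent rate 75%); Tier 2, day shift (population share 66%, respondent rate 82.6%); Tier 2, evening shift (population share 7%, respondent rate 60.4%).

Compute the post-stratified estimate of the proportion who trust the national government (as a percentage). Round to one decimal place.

80.6%

Post-stratification weights by population share, not respondent share:
  Tier 1, day shift: 0.16 × 85.2 = 13.632
  Tier 1, evening shift: 0.11 × 75 = 8.25
  Tier 2, day shift: 0.66 × 82.6 = 54.516
  Tier 2, evening shift: 0.07 × 60.4 = 4.228
Post-stratified estimate = 80.626 → 80.6%.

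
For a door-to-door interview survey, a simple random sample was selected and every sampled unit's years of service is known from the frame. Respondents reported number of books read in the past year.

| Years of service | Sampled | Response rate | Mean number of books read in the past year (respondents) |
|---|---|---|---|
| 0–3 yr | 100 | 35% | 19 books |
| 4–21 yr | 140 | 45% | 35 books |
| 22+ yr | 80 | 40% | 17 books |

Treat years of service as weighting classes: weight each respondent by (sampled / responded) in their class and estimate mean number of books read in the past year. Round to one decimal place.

25.5

Each respondent's weight = sampled/responded in their class; summing within a class gives n_sampled, so:
  0–3 yr: 100 × 19 = 1900
  4–21 yr: 140 × 35 = 4900
  22+ yr: 80 × 17 = 1360
Adjusted estimate = 8160 / 320 = 25.5 → 25.5.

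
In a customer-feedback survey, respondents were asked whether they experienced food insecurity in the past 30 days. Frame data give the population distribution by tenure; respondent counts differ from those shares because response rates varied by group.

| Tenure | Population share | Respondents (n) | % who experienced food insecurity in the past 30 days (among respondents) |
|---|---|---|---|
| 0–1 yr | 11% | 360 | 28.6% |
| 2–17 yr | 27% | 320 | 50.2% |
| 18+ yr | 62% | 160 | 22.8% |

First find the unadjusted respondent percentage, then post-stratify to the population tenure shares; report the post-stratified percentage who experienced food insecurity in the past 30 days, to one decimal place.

30.8%

Naive respondent-only estimate (weights = respondent counts):
  (360/840)×28.6 + (320/840)×50.2 + (160/840)×22.8 = 35.7238%
Post-stratifying to population shares instead:
  0.11×28.6 + 0.27×50.2 + 0.62×22.8 = 30.836%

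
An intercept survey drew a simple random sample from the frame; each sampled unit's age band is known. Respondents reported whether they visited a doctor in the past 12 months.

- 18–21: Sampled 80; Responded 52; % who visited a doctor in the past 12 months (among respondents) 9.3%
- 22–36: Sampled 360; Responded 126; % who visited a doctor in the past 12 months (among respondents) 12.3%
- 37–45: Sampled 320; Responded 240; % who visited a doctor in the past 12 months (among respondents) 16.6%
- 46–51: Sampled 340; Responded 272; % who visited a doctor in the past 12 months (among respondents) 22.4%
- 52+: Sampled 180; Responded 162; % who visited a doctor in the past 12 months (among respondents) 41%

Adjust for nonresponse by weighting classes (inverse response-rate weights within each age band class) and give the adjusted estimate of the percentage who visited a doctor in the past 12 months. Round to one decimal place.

Class response rates: 18–21 52/80 = 65%, 22–36 126/360 = 35%, 37–45 240/320 = 75%, 46–51 272/340 = 80%, 52+ 162/180 = 90%.
Weighting each respondent by the inverse class response rate inflates each class back to its sampled size, so the class weight is n_sampled:
  18–21: 80 × 9.3 = 744
  22–36: 360 × 12.3 = 4428
  37–45: 320 × 16.6 = 5312
  46–51: 340 × 22.4 = 7616
  52+: 180 × 41 = 7380
Adjusted estimate = 25,480 / 1,280 = 19.9062 → 19.9%.

19.9%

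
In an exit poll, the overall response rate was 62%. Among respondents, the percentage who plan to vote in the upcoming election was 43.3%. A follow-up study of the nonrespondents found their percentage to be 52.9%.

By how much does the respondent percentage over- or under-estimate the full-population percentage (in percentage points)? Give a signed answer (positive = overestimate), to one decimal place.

Nonresponse fraction = 1 − 0.62 = 0.38.
Bias = (nonresponse fraction) × (respondent percentage − nonrespondent percentage)
     = 0.38 × (43.3 − 52.9) = 0.38 × -9.6 = -3.648.

-3.6 percentage points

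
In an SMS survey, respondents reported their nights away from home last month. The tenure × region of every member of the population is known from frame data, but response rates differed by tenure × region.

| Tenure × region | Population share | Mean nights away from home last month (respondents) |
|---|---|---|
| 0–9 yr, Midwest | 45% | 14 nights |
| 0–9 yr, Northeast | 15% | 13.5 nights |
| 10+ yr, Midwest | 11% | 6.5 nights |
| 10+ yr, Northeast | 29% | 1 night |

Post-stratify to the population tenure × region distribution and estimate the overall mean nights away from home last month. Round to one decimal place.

9.3

Reweight to the known tenure × region distribution:
  0–9 yr, Midwest: 0.45 × 14 = 6.3
  0–9 yr, Northeast: 0.15 × 13.5 = 2.025
  10+ yr, Midwest: 0.11 × 6.5 = 0.715
  10+ yr, Northeast: 0.29 × 1 = 0.29
Post-stratified estimate = 9.33 → 9.3.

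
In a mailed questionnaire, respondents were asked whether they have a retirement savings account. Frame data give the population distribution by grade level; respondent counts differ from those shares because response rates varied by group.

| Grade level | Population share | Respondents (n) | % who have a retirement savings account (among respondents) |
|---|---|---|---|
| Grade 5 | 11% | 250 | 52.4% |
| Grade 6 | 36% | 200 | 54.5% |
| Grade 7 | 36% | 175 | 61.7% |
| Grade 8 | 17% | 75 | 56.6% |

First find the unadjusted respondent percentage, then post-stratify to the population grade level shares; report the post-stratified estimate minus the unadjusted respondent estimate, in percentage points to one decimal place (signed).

+1.4 percentage points

Without adjustment, the pooled respondent share is:
  (250/700)×52.4 + (200/700)×54.5 + (175/700)×61.7 + (75/700)×56.6 = 55.775%
Reweighting by population grade level shares:
  0.11×52.4 + 0.36×54.5 + 0.36×61.7 + 0.17×56.6 = 57.218%
Difference = 57.218 − 55.775 = 1.443 pp.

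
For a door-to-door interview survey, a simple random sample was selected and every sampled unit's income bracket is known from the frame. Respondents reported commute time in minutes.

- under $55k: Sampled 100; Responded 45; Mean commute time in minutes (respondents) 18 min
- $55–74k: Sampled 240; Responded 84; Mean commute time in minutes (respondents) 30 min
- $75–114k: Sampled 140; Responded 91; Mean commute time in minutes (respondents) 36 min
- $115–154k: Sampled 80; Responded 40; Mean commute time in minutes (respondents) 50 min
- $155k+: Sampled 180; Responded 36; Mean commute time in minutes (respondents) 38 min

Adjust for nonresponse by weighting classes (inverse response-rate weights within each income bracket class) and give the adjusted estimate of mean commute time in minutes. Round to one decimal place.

33.6

Class response rates: under $55k 45/100 = 45%, $55–74k 84/240 = 35%, $75–114k 91/140 = 65%, $115–154k 40/80 = 50%, $155k+ 36/180 = 20%.
Weighting each respondent by the inverse class response rate inflates each class back to its sampled size, so the class weight is n_sampled:
  under $55k: 100 × 18 = 1800
  $55–74k: 240 × 30 = 7200
  $75–114k: 140 × 36 = 5040
  $115–154k: 80 × 50 = 4000
  $155k+: 180 × 38 = 6840
Adjusted estimate = 24,880 / 740 = 33.6216 → 33.6.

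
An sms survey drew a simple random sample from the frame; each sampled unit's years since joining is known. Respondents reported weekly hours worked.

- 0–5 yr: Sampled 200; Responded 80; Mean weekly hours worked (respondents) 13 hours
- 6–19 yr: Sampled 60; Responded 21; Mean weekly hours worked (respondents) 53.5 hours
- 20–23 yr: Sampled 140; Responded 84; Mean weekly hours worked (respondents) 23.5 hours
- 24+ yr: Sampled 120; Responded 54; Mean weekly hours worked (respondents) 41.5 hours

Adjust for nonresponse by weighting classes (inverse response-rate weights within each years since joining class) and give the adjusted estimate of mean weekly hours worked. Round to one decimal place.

27.1

Class response rates: 0–5 yr 80/200 = 40%, 6–19 yr 21/60 = 35%, 20–23 yr 84/140 = 60%, 24+ yr 54/120 = 45%.
Inverse-response-rate weighting restores each class to its sampled count, so class totals weight by n_sampled:
  0–5 yr: 200 × 13 = 2600
  6–19 yr: 60 × 53.5 = 3210
  20–23 yr: 140 × 23.5 = 3290
  24+ yr: 120 × 41.5 = 4980
Adjusted estimate = 14,080 / 520 = 27.0769 → 27.1.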